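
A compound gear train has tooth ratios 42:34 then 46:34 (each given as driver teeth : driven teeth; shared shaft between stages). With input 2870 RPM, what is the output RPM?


Stage 1: RPM_B = RPM_A × t_A/t_B = 2870 × 42/34 = 120540/34 ≈ 3545.29
B and C share a shaft → RPM_C = RPM_B
Stage 2: RPM_D = RPM_C × t_C/t_D = RPM_A × (t_A×t_C)/(t_B×t_D)
Overall ratio = (42×46)/(34×34) = 1932/1156
RPM_D = 2870 × 1932/1156 = 5544840/1156
≈ 4796.57 RPM

4796.57 RPM


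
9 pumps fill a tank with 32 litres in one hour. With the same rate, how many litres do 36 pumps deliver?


Direct proportion: y/x = constant
k = 32/9 ≈ 3.5556
y₂ = k × 36 = 32 × 36 / 9 = 1152/9
= 128.00

128.00


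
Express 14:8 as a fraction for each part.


Total parts = 14 + 8 = 22
First part: 14/22 = 7/11
Second part: 8/22 = 4/11
= 7/11 and 4/11

7/11 and 4/11


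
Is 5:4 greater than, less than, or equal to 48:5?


5/4 = 1.2500
48/5 = 9.6000
1.2500 < 9.6000, so 5:4 is less
= less than

less than


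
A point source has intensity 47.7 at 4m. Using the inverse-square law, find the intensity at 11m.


I₁d₁² = I₂d₂²
I₂ = I₁ × (d₁/d₂)²
= 47.7 × (4/11)²
= 47.7 × 16/121
= 763.2/121
≈ 6.3074

6.3074


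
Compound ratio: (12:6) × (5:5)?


Compound ratio = (12×5) : (6×5)
= 60:30
GCD = 30
= 2:1

2:1


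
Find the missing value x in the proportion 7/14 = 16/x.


Cross multiply: 7 × x = 14 × 16
7x = 224
x = 224 / 7
= 32.00

32.00


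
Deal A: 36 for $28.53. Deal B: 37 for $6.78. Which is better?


Deal A: $28.53/36 = $0.7925/unit
Deal B: $6.78/37 = $0.1832/unit
B is cheaper per unit
= Deal B

Deal B


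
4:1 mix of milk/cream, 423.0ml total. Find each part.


Total parts = 4 + 1 = 5
milk: 423.0 × 4/5 = 338.4ml
cream: 423.0 × 1/5 = 84.6ml
= 338.4ml and 84.6ml

338.4ml and 84.6ml


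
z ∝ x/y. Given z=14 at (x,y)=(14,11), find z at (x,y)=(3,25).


z = k·x/y
Solve for k using the known point: k = z·y/x = 14×11/14 = 154/14 = 11.0000
Now evaluate at x=3, y=25:
z = k × 3 / 25 = (154 × 3) / (14 × 25) = 462/350
= 1.3200

1.3200


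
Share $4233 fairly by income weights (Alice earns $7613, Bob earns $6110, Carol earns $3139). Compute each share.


Total income = 7613 + 6110 + 3139 = $16862
Alice: $4233 × 7613/16862 = $1911.15
Bob: $4233 × 6110/16862 = $1533.84
Carol: $4233 × 3139/16862 = $788.01
= Alice: $1911.15, Bob: $1533.84, Carol: $788.01

Alice: $1911.15, Bob: $1533.84, Carol: $788.01


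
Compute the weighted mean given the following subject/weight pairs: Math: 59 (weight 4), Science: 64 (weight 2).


Numerator = 59×4 + 64×2
= 236 + 128
= 364
Total weight = 6
Weighted avg = 364/6
= 60.67

60.67


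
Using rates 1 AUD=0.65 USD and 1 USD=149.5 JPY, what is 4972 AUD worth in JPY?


Step 1: 4972 AUD × 0.65 = 3231.80 USD
Step 2: 3231.80 USD × 149.5 = 483154.10 JPY
Implied rate AUD→JPY = 0.65 × 149.5 = 97.1750
= 483154.10 JPY

483154.10 JPY


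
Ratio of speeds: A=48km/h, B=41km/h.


Ratio = 48:41
GCD = 1
Simplified = 48:41
Time ratio (same distance) = 41:48
Speed ratio = 48:41

48:41


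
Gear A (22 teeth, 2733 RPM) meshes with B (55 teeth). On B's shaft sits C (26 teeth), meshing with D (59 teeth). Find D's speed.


Stage 1: RPM_B = RPM_A × t_A/t_B = 2733 × 22/55 = 60126/55 = 1093.20
B and C share a shaft → RPM_C = RPM_B
Stage 2: RPM_D = RPM_C × t_C/t_D = RPM_A × (t_A×t_C)/(t_B×t_D)
Overall ratio = (22×26)/(55×59) = 572/3245
RPM_D = 2733 × 572/3245 = 1563276/3245
≈ 481.75 RPM

481.75 RPM


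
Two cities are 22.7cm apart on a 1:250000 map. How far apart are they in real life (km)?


Real distance = map distance × scale
= 22.7cm × 250000
= 5675000 cm = 56750.0 m
= 56.750 km

56.750 km


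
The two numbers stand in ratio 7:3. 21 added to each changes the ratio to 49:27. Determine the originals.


Let A = 7k, B = 3k.
(7k + 21) / (3k + 21) = 49/27
Cross-multiply: 27(7k + 21) = 49(3k + 21)
189k + 567 = 147k + 1029
189k - 147k = 1029 - 567
42k = 462
k = 462/42 = 11
A = 7×11 = 77, B = 3×11 = 33
= A = 77, B = 33

A = 77, B = 33


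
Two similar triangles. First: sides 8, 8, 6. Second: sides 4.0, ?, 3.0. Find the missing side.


Scale factor = 4.0/8 = 0.5
Missing side = 8 × 0.5
= 4.0

4.0


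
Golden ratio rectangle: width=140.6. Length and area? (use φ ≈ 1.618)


φ = (1 + √5) / 2 ≈ 1.618
Length = width × φ = 140.6 × 1.618 = 227.4908
≈ 227.49
Area = width × length = 140.6 × 227.4908 = 31985.20648 ≈ 31985.21
= Length: 227.49, Area: 31985.21

Length: 227.49, Area: 31985.21


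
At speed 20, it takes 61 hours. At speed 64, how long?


Inverse proportion: x × y = constant
k = 20 × 61 = 1220
y₂ = k / 64 = 1220 / 64
= 19.06

19.06


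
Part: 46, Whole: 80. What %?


Percentage = (part / whole) × 100
= (46 / 80) × 100
= 57.50%

57.50%


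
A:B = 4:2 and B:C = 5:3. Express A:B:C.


Match B: multiply A:B by 5 → 20:10
Multiply B:C by 2 → 10:6
Combined: 20:10:6
GCD = 2
= 10:5:3

10:5:3


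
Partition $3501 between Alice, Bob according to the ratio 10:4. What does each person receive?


Total parts = 10 + 4 = 14
Alice: 3501 × 10/14 = 2500.71
Bob: 3501 × 4/14 = 1000.29
= Alice: $2500.71, Bob: $1000.29

Alice: $2500.71, Bob: $1000.29


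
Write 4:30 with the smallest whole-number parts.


GCD(4, 30) = 2
4/2 : 30/2
= 2:15

2:15


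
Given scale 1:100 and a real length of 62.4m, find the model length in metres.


Model size = real / scale
= 62.4 / 100
= 0.6240 m

0.6240 m


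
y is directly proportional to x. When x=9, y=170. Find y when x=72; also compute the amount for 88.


Direct proportion: y/x = constant
k = 170/9 ≈ 18.8889
y at x=72: k × 72 = 170 × 72 / 9 = 12240/9 = 1360.00
y at x=88: k × 88 = 170 × 88 / 9 = 14960/9 ≈ 1662.22
= 1360.00 and 1662.22

1360.00 and 1662.22


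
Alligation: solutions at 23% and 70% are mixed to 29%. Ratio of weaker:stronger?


Let x parts of 23% mix with y parts of 70%.
23x + 70y = 29(x + y)
23x + 70y = 29x + 29y
x(23 - 29) = y(29 - 70)
x/y = (70 - 29)/(29 - 23) = 41/6
Simplify: 41:6
= 41:6

41:6


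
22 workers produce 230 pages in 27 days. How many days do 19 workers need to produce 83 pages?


Days ∝ work / workers, so d₂ = d₁ × (m₁/m₂) × (w₂/w₁)
Workers factor (inverse): 22/19 ≈ 1.1579
Work factor (direct): 83/230 ≈ 0.3609
d₂ = 27 × 22/19 × 83/230 = (27 × 22 × 83) / (19 × 230) = 49302/4370
≈ 11.28 days

11.28 days


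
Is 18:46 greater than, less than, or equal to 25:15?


18/46 = 0.3913
25/15 = 1.6667
0.3913 < 1.6667, so 18:46 is less
= less than

less than


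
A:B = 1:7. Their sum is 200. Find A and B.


Let A = 1k, B = 7k.
1k + 7k = 200
8k = 200 → k = 200/8 = 25
A = 1×25 = 25, B = 7×25 = 175
= A = 25, B = 175

A = 25, B = 175


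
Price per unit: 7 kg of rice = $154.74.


Unit rate = total / quantity
= 154.74 / 7
= $22.11 per unit

$22.11 per unit


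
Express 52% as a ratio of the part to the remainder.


52% means 52 parts out of 100; remainder = 48
Part : remainder = 52:48
GCD = 4
= 13:12

13:12


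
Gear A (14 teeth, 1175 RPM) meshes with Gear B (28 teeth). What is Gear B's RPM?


Gear ratio = 14:28 = 1:2
RPM_B = RPM_A × (teeth_A / teeth_B)
= 1175 × (14/28)
= 587.5 RPM

587.5 RPM


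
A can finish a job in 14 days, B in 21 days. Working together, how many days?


Rate of A = 1/14 per day
Rate of B = 1/21 per day
Combined rate = 1/14 + 1/21 = 35/294 ≈ 0.1190 per day
Days = 1 / combined rate = 294/35
= 8.40 days

8.40 days


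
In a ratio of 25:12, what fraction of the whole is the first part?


Total parts = 25 + 12 = 37
First part: 25/37 = 25/37
= 25/37

25/37


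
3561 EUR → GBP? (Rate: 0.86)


Amount × rate = 3561 × 0.86
= 3062.46 GBP

3062.46 GBP


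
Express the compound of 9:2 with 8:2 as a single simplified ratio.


Compound ratio = (9×8) : (2×2)
= 72:4
GCD = 4
= 18:1

18:1


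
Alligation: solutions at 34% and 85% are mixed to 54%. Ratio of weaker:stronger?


Let x parts of 34% mix with y parts of 85%.
34x + 85y = 54(x + y)
34x + 85y = 54x + 54y
x(34 - 54) = y(54 - 85)
x/y = (85 - 54)/(54 - 34) = 31/20
Simplify: 31:20
= 31:20

31:20


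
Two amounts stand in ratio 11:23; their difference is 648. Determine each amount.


Let A = 11k, B = 23k.
23k - 11k = 648
12k = 648 → k = 648/12 = 54
A = 11×54 = 594, B = 23×54 = 1242
= A = 594, B = 1242

A = 594, B = 1242


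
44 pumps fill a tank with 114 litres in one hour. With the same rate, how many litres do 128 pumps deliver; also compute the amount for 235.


Direct proportion: y/x = constant
k = 114/44 ≈ 2.5909
y at x=128: k × 128 = 114 × 128 / 44 = 14592/44 ≈ 331.64
y at x=235: k × 235 = 114 × 235 / 44 = 26790/44 ≈ 608.86
= 331.64 and 608.86

331.64 and 608.86


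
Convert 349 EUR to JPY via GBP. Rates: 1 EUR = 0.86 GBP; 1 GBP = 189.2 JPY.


Step 1: 349 EUR × 0.86 = 300.14 GBP
Step 2: 300.14 GBP × 189.2 = 56786.49 JPY
Implied rate EUR→JPY = 0.86 × 189.2 = 162.7120
= 56786.49 JPY

56786.49 JPY


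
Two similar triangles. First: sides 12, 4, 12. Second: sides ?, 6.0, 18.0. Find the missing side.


Scale factor = 6.0/4 = 1.5
Missing side = 12 × 1.5
= 18.0

18.0


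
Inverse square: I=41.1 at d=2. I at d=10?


I₁d₁² = I₂d₂²
I₂ = I₁ × (d₁/d₂)²
= 41.1 × (2/10)²
= 41.1 × 4/100
= 164.4/100
= 1.6440

1.6440


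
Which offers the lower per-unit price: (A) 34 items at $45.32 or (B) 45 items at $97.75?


Deal A: $45.32/34 = $1.3329/unit
Deal B: $97.75/45 = $2.1722/unit
A is cheaper per unit
= Deal A

Deal A


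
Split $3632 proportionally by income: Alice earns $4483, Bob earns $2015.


Total income = 4483 + 2015 = $6498
Alice: $3632 × 4483/6498 = $2505.73
Bob: $3632 × 2015/6498 = $1126.27
= Alice: $2505.73, Bob: $1126.27

Alice: $2505.73, Bob: $1126.27


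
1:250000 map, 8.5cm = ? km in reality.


Real distance = map distance × scale
= 8.5cm × 250000
= 2125000 cm = 21250.0 m
= 21.250 km

21.250 km


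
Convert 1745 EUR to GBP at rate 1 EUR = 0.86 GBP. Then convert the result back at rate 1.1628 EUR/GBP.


Amount × rate = 1745 × 0.86 = 1500.70 GBP
Round-trip: 1500.70 × 1.1628 = 1745.01 EUR
= 1500.70 GBP, then 1745.01 EUR

1500.70 GBP, then 1745.01 EUR


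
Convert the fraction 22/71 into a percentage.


Percentage = (part / whole) × 100
= (22 / 71) × 100
≈ 30.99%

30.99%


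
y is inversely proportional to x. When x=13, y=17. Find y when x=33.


Inverse proportion: x × y = constant
k = 13 × 17 = 221
y₂ = k / 33 = 221 / 33
= 6.70

6.70


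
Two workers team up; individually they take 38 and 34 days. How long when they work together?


Rate of A = 1/38 per day
Rate of B = 1/34 per day
Combined rate = 1/38 + 1/34 = 72/1292 ≈ 0.0557 per day
Days = 1 / combined rate = 1292/72
≈ 17.94 days

17.94 days


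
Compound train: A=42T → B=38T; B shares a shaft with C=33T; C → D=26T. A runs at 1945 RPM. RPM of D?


Stage 1: RPM_B = RPM_A × t_A/t_B = 1945 × 42/38 = 81690/38 ≈ 2149.74
B and C share a shaft → RPM_C = RPM_B
Stage 2: RPM_D = RPM_C × t_C/t_D = RPM_A × (t_A×t_C)/(t_B×t_D)
Overall ratio = (42×33)/(38×26) = 1386/988
RPM_D = 1945 × 1386/988 = 2695770/988
≈ 2728.51 RPM

2728.51 RPM


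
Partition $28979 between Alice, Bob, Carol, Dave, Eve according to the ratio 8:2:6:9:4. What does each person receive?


Total parts = 8 + 2 + 6 + 9 + 4 = 29
Alice: 28979 × 8/29 = 7994.21
Bob: 28979 × 2/29 = 1998.55
Carol: 28979 × 6/29 = 5995.66
Dave: 28979 × 9/29 = 8993.48
Eve: 28979 × 4/29 = 3997.10
= Alice: $7994.21, Bob: $1998.55, Carol: $5995.66, Dave: $8993.48, Eve: $3997.10

Alice: $7994.21, Bob: $1998.55, Carol: $5995.66, Dave: $8993.48, Eve: $3997.10


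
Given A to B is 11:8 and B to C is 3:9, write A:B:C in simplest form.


Match B: multiply A:B by 3 → 33:24
Multiply B:C by 8 → 24:72
Combined: 33:24:72
GCD = 3
= 11:8:24

11:8:24


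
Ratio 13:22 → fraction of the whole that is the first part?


Total parts = 13 + 22 = 35
First part: 13/35 = 13/35
= 13/35

13/35


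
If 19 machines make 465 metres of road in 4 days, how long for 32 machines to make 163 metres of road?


Days ∝ work / workers, so d₂ = d₁ × (m₁/m₂) × (w₂/w₁)
Workers factor (inverse): 19/32 ≈ 0.5938
Work factor (direct): 163/465 ≈ 0.3505
d₂ = 4 × 19/32 × 163/465 = (4 × 19 × 163) / (32 × 465) = 12388/14880
≈ 0.83 days

0.83 days


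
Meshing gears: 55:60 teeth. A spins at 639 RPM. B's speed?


Gear ratio = 55:60 = 11:12
RPM_B = RPM_A × (teeth_A / teeth_B)
= 639 × (55/60)
= 585.8 RPM

585.8 RPM


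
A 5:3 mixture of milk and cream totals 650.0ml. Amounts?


Total parts = 5 + 3 = 8
milk: 650.0 × 5/8 = 406.3ml
cream: 650.0 × 3/8 = 243.8ml
= 406.3ml and 243.8ml

406.3ml and 243.8ml


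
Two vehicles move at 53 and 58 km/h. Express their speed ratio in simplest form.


Ratio = 53:58
GCD = 1
Simplified = 53:58
Time ratio (same distance) = 58:53
Speed ratio = 53:58

53:58


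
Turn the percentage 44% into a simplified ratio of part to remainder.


44% means 44 parts out of 100; remainder = 56
Part : remainder = 44:56
GCD = 4
= 11:14

11:14


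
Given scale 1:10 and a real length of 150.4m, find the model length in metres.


Model size = real / scale
= 150.4 / 10
= 15.0400 m

15.0400 m


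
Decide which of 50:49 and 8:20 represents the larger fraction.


50/49 = 1.0204
8/20 = 0.4000
1.0204 > 0.4000, so 50:49 is greater
= 50:49

50:49


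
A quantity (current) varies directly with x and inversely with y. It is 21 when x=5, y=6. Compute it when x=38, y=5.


z = k·x/y
Solve for k using the known point: k = z·y/x = 21×6/5 = 126/5 = 25.2000
Now evaluate at x=38, y=5:
z = k × 38 / 5 = (126 × 38) / (5 × 5) = 4788/25
= 191.5200

191.5200


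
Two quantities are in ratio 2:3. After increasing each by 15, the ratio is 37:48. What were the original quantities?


Let A = 2k, B = 3k.
(2k + 15) / (3k + 15) = 37/48
Cross-multiply: 48(2k + 15) = 37(3k + 15)
96k + 720 = 111k + 555
96k - 111k = 555 - 720
-15k = -165
k = -165/-15 = 11
A = 2×11 = 22, B = 3×11 = 33
= A = 22, B = 33

A = 22, B = 33


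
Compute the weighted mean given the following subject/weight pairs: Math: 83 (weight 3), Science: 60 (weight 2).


Numerator = 83×3 + 60×2
= 249 + 120
= 369
Total weight = 5
Weighted avg = 369/5
= 73.80

73.80


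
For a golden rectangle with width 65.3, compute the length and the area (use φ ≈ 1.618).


φ = (1 + √5) / 2 ≈ 1.618
Length = width × φ = 65.3 × 1.618 = 105.6554
≈ 105.66
Area = width × length = 65.3 × 105.6554 = 6899.29762 ≈ 6899.30
= Length: 105.66, Area: 6899.30

Length: 105.66, Area: 6899.30


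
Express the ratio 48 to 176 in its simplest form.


GCD(48, 176) = 16
48/16 : 176/16
= 3:11

3:11


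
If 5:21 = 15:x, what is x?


Cross multiply: 5 × x = 21 × 15
5x = 315
x = 315 / 5
= 63.00

63.00


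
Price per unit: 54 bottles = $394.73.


Unit rate = total / quantity
= 394.73 / 54
= $7.31 per unit

$7.31 per unit


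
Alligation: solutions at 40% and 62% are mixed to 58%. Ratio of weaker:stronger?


Let x parts of 40% mix with y parts of 62%.
40x + 62y = 58(x + y)
40x + 62y = 58x + 58y
x(40 - 58) = y(58 - 62)
x/y = (62 - 58)/(58 - 40) = 4/18
Simplify: 2:9
= 2:9

2:9


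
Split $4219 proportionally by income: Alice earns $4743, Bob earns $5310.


Total income = 4743 + 5310 = $10053
Alice: $4219 × 4743/10053 = $1990.52
Bob: $4219 × 5310/10053 = $2228.48
= Alice: $1990.52, Bob: $2228.48

Alice: $1990.52, Bob: $2228.48


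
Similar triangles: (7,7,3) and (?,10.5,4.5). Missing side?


Scale factor = 10.5/7 = 1.5
Missing side = 7 × 1.5
= 10.5

10.5


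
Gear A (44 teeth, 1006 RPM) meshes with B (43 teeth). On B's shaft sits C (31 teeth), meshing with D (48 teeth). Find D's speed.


Stage 1: RPM_B = RPM_A × t_A/t_B = 1006 × 44/43 = 44264/43 ≈ 1029.40
B and C share a shaft → RPM_C = RPM_B
Stage 2: RPM_D = RPM_C × t_C/t_D = RPM_A × (t_A×t_C)/(t_B×t_D)
Overall ratio = (44×31)/(43×48) = 1364/2064
RPM_D = 1006 × 1364/2064 = 1372184/2064
≈ 664.82 RPM

664.82 RPM


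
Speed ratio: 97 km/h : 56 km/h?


Ratio = 97:56
GCD = 1
Simplified = 97:56
Time ratio (same distance) = 56:97
Speed ratio = 97:56

97:56


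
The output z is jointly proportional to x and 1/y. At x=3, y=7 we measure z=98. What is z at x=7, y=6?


z = k·x/y
Solve for k using the known point: k = z·y/x = 98×7/3 = 686/3 ≈ 228.6667
Now evaluate at x=7, y=6:
z = k × 7 / 6 = (686 × 7) / (3 × 6) = 4802/18
≈ 266.7778

266.7778


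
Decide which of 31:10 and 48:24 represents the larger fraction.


31/10 = 3.1000
48/24 = 2.0000
3.1000 > 2.0000, so 31:10 is greater
= 31:10

31:10


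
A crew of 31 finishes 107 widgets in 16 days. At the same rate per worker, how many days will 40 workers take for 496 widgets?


Days ∝ work / workers, so d₂ = d₁ × (m₁/m₂) × (w₂/w₁)
Workers factor (inverse): 31/40 = 0.7750
Work factor (direct): 496/107 ≈ 4.6355
d₂ = 16 × 31/40 × 496/107 = (16 × 31 × 496) / (40 × 107) = 246016/4280
≈ 57.48 days

57.48 days


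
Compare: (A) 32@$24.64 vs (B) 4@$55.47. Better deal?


Deal A: $24.64/32 = $0.7700/unit
Deal B: $55.47/4 = $13.8675/unit
A is cheaper per unit
= Deal A

Deal A


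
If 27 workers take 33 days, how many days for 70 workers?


Inverse proportion: x × y = constant
k = 27 × 33 = 891
y₂ = k / 70 = 891 / 70
= 12.73

12.73


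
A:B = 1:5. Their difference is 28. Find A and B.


Let A = 1k, B = 5k.
5k - 1k = 28
4k = 28 → k = 28/4 = 7
A = 1×7 = 7, B = 5×7 = 35
= A = 7, B = 35

A = 7, B = 35


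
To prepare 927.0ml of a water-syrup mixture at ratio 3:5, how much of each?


Total parts = 3 + 5 = 8
water: 927.0 × 3/8 = 347.6ml
syrup: 927.0 × 5/8 = 579.4ml
= 347.6ml and 579.4ml

347.6ml and 579.4ml


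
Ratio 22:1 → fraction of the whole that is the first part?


Total parts = 22 + 1 = 23
First part: 22/23 = 22/23
= 22/23

22/23


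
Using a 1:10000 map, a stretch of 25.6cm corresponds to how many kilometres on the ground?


Real distance = map distance × scale
= 25.6cm × 10000
= 256000 cm = 2560.0 m
= 2.560 km

2.560 km


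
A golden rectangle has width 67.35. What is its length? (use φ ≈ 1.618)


φ = (1 + √5) / 2 ≈ 1.618
Length = width × φ = 67.35 × 1.618 = 108.9723
≈ 108.97

108.97


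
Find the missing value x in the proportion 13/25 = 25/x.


Cross multiply: 13 × x = 25 × 25
13x = 625
x = 625 / 13
= 48.08

48.08


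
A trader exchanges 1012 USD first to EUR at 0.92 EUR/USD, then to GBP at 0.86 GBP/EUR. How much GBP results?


Step 1: 1012 USD × 0.92 = 931.04 EUR
Step 2: 931.04 EUR × 0.86 = 800.69 GBP
Implied rate USD→GBP = 0.92 × 0.86 = 0.7912
= 800.69 GBP

800.69 GBP


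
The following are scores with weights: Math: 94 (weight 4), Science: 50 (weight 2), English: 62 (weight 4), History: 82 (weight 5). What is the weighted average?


Numerator = 94×4 + 50×2 + 62×4 + 82×5
= 376 + 100 + 248 + 410
= 1134
Total weight = 15
Weighted avg = 1134/15
= 75.60

75.60


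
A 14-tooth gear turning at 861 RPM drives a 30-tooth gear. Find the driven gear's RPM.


Gear ratio = 14:30 = 7:15
RPM_B = RPM_A × (teeth_A / teeth_B)
= 861 × (14/30)
= 401.8 RPM

401.8 RPM


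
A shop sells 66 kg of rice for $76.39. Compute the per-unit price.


Unit rate = total / quantity
= 76.39 / 66
= $1.16 per unit

$1.16 per unit


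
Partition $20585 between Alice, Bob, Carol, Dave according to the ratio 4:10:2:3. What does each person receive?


Total parts = 4 + 10 + 2 + 3 = 19
Alice: 20585 × 4/19 = 4333.68
Bob: 20585 × 10/19 = 10834.21
Carol: 20585 × 2/19 = 2166.84
Dave: 20585 × 3/19 = 3250.26
= Alice: $4333.68, Bob: $10834.21, Carol: $2166.84, Dave: $3250.26

Alice: $4333.68, Bob: $10834.21, Carol: $2166.84, Dave: $3250.26


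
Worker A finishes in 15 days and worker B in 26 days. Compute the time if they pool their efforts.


Rate of A = 1/15 per day
Rate of B = 1/26 per day
Combined rate = 1/15 + 1/26 = 41/390 ≈ 0.1051 per day
Days = 1 / combined rate = 390/41
≈ 9.51 days

9.51 days


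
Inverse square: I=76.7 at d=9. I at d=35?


I₁d₁² = I₂d₂²
I₂ = I₁ × (d₁/d₂)²
= 76.7 × (9/35)²
= 76.7 × 81/1225
= 6212.7/1225
≈ 5.0716

5.0716


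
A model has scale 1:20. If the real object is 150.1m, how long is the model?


Model size = real / scale
= 150.1 / 20
= 7.5050 m

7.5050 m


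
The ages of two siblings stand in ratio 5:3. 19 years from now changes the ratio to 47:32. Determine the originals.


Let A = 5k, B = 3k.
(5k + 19) / (3k + 19) = 47/32
Cross-multiply: 32(5k + 19) = 47(3k + 19)
160k + 608 = 141k + 893
160k - 141k = 893 - 608
19k = 285
k = 285/19 = 15
A = 5×15 = 75, B = 3×15 = 45
= A = 75, B = 45

A = 75, B = 45


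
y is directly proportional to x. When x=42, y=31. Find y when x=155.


Direct proportion: y/x = constant
k = 31/42 ≈ 0.7381
y₂ = k × 155 = 31 × 155 / 42 = 4805/42
≈ 114.40

114.40


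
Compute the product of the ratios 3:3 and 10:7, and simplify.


Compound ratio = (3×10) : (3×7)
= 30:21
GCD = 3
= 10:7

10:7


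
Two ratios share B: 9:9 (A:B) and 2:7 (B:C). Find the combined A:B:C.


Match B: multiply A:B by 2 → 18:18
Multiply B:C by 9 → 18:63
Combined: 18:18:63
GCD = 9
= 2:2:7

2:2:7


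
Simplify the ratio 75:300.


GCD(75, 300) = 75
75/75 : 300/75
= 1:4

1:4


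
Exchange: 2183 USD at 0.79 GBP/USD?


Amount × rate = 2183 × 0.79
= 1724.57 GBP

1724.57 GBP


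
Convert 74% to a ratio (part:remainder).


74% means 74 parts out of 100; remainder = 26
Part : remainder = 74:26
GCD = 2
= 37:13

37:13


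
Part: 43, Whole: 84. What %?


Percentage = (part / whole) × 100
= (43 / 84) × 100
≈ 51.19%

51.19%


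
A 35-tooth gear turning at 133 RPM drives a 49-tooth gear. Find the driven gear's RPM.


Gear ratio = 35:49 = 5:7
RPM_B = RPM_A × (teeth_A / teeth_B)
= 133 × (35/49)
= 95.0 RPM

95.0 RPM


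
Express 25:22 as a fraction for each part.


Total parts = 25 + 22 = 47
First part: 25/47 = 25/47
Second part: 22/47 = 22/47
= 25/47 and 22/47

25/47 and 22/47


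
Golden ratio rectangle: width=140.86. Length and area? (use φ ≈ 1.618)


φ = (1 + √5) / 2 ≈ 1.618
Length = width × φ = 140.86 × 1.618 = 227.91148
≈ 227.91
Area = width × length = 140.86 × 227.91148 = 32103.6110728 ≈ 32103.61
= Length: 227.91, Area: 32103.61

Length: 227.91, Area: 32103.61


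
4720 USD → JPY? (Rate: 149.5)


Amount × rate = 4720 × 149.5
= 705640.00 JPY

705640.00 JPY


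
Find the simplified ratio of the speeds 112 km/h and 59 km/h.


Ratio = 112:59
GCD = 1
Simplified = 112:59
Time ratio (same distance) = 59:112
Speed ratio = 112:59

112:59


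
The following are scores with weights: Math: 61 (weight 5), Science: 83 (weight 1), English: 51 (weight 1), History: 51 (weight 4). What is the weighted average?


Numerator = 61×5 + 83×1 + 51×1 + 51×4
= 305 + 83 + 51 + 204
= 643
Total weight = 11
Weighted avg = 643/11
= 58.45

58.45


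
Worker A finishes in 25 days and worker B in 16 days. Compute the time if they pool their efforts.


Rate of A = 1/25 per day
Rate of B = 1/16 per day
Combined rate = 1/25 + 1/16 = 41/400 = 0.1025 per day
Days = 1 / combined rate = 400/41
≈ 9.76 days

9.76 days


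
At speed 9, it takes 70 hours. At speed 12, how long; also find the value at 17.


Inverse proportion: x × y = constant
k = 9 × 70 = 630
At x=12: k/12 = 52.50
At x=17: k/17 = 37.06
= 52.50 and 37.06

52.50 and 37.06


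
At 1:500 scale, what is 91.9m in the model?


Model size = real / scale
= 91.9 / 500
= 0.1838 m

0.1838 m


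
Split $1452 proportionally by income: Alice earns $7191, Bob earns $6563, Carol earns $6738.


Total income = 7191 + 6563 + 6738 = $20492
Alice: $1452 × 7191/20492 = $509.53
Bob: $1452 × 6563/20492 = $465.03
Carol: $1452 × 6738/20492 = $477.43
= Alice: $509.53, Bob: $465.03, Carol: $477.43

Alice: $509.53, Bob: $465.03, Carol: $477.43


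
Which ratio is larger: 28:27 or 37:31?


28/27 = 1.0370
37/31 = 1.1935
1.0370 < 1.1935, so 28:27 is less
= 37:31

37:31


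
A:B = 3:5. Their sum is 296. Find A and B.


Let A = 3k, B = 5k.
3k + 5k = 296
8k = 296 → k = 296/8 = 37
A = 3×37 = 111, B = 5×37 = 185
= A = 111, B = 185

A = 111, B = 185


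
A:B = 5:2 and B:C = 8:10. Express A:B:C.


Match B: multiply A:B by 8 → 40:16
Multiply B:C by 2 → 16:20
Combined: 40:16:20
GCD = 4
= 10:4:5

10:4:5


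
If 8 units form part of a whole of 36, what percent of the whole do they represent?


Percentage = (part / whole) × 100
= (8 / 36) × 100
≈ 22.22%

22.22%


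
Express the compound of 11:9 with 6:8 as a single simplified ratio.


Compound ratio = (11×6) : (9×8)
= 66:72
GCD = 6
= 11:12

11:12


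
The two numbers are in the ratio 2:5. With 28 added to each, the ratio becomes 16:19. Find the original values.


Let A = 2k, B = 5k.
(2k + 28) / (5k + 28) = 16/19
Cross-multiply: 19(2k + 28) = 16(5k + 28)
38k + 532 = 80k + 448
38k - 80k = 448 - 532
-42k = -84
k = -84/-42 = 2
A = 2×2 = 4, B = 5×2 = 10
= A = 4, B = 10

A = 4, B = 10


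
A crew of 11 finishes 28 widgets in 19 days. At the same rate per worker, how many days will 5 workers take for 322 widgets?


Days ∝ work / workers, so d₂ = d₁ × (m₁/m₂) × (w₂/w₁)
Workers factor (inverse): 11/5 = 2.2000
Work factor (direct): 322/28 = 11.5000
d₂ = 19 × 11/5 × 322/28 = (19 × 11 × 322) / (5 × 28) = 67298/140
= 480.70 days

480.70 days


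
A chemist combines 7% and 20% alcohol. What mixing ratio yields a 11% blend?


Let x parts of 7% mix with y parts of 20%.
7x + 20y = 11(x + y)
7x + 20y = 11x + 11y
x(7 - 11) = y(11 - 20)
x/y = (20 - 11)/(11 - 7) = 9/4
Simplify: 9:4
= 9:4

9:4


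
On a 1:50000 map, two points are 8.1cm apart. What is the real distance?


Real distance = map distance × scale
= 8.1cm × 50000
= 405000 cm = 4050.0 m
= 4.050 km

4.050 km


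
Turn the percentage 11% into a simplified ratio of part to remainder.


11% means 11 parts out of 100; remainder = 89
Part : remainder = 11:89
GCD = 1
= 11:89

11:89


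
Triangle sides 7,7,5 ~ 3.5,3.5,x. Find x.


Scale factor = 3.5/7 = 0.5
Missing side = 5 × 0.5
= 2.5

2.5


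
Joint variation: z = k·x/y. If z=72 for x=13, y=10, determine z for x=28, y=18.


z = k·x/y
Solve for k using the known point: k = z·y/x = 72×10/13 = 720/13 ≈ 55.3846
Now evaluate at x=28, y=18:
z = k × 28 / 18 = (720 × 28) / (13 × 18) = 20160/234
≈ 86.1538

86.1538


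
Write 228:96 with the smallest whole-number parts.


GCD(228, 96) = 12
228/12 : 96/12
= 19:8

19:8


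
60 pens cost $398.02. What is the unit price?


Unit rate = total / quantity
= 398.02 / 60
= $6.63 per unit

$6.63 per unit


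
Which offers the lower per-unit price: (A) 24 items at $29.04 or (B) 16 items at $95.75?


Deal A: $29.04/24 = $1.2100/unit
Deal B: $95.75/16 = $5.9844/unit
A is cheaper per unit
= Deal A

Deal A


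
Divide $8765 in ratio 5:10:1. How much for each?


Total parts = 5 + 10 + 1 = 16
Part 1: 8765 × 5/16 = 2739.06
Part 2: 8765 × 10/16 = 5478.13
Part 3: 8765 × 1/16 = 547.81
= Part 1: $2739.06, Part 2: $5478.13, Part 3: $547.81

Part 1: $2739.06, Part 2: $5478.13, Part 3: $547.81


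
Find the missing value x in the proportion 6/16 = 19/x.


Cross multiply: 6 × x = 16 × 19
6x = 304
x = 304 / 6
= 50.67

50.67


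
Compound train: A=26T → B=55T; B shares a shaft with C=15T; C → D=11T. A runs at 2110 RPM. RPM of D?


Stage 1: RPM_B = RPM_A × t_A/t_B = 2110 × 26/55 = 54860/55 ≈ 997.45
B and C share a shaft → RPM_C = RPM_B
Stage 2: RPM_D = RPM_C × t_C/t_D = RPM_A × (t_A×t_C)/(t_B×t_D)
Overall ratio = (26×15)/(55×11) = 390/605
RPM_D = 2110 × 390/605 = 822900/605
≈ 1360.17 RPM

1360.17 RPM


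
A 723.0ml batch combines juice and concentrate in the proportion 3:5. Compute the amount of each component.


Total parts = 3 + 5 = 8
juice: 723.0 × 3/8 = 271.1ml
concentrate: 723.0 × 5/8 = 451.9ml
= 271.1ml and 451.9ml

271.1ml and 451.9ml


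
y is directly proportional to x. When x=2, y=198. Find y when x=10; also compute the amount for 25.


Direct proportion: y/x = constant
k = 198/2 = 99.0000
y at x=10: k × 10 = 198 × 10 / 2 = 1980/2 = 990.00
y at x=25: k × 25 = 198 × 25 / 2 = 4950/2 = 2475.00
= 990.00 and 2475.00

990.00 and 2475.00


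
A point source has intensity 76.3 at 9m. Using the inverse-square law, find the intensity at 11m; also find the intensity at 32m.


I₁d₁² = I₂d₂²
I at 11m = 76.3 × (9/11)² = 76.3 × 81/121 = 6180.3/121 ≈ 51.0769
I at 32m = 76.3 × (9/32)² = 76.3 × 81/1024 = 6180.3/1024 ≈ 6.0354
= 51.0769 and 6.0354

51.0769 and 6.0354


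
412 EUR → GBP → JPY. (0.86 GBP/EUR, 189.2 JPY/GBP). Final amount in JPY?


Step 1: 412 EUR × 0.86 = 354.32 GBP
Step 2: 354.32 GBP × 189.2 = 67037.34 JPY
Implied rate EUR→JPY = 0.86 × 189.2 = 162.7120
= 67037.34 JPY

67037.34 JPY


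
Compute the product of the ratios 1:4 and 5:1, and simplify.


Compound ratio = (1×5) : (4×1)
= 5:4
GCD = 1
= 5:4

5:4


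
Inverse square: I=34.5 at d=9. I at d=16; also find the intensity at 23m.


I₁d₁² = I₂d₂²
I at 16m = 34.5 × (9/16)² = 34.5 × 81/256 = 2794.5/256 ≈ 10.9160
I at 23m = 34.5 × (9/23)² = 34.5 × 81/529 = 2794.5/529 ≈ 5.2826
= 10.9160 and 5.2826

10.9160 and 5.2826


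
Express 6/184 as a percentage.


Percentage = (part / whole) × 100
= (6 / 184) × 100
≈ 3.26%

3.26%


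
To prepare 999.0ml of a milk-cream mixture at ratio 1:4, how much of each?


Total parts = 1 + 4 = 5
milk: 999.0 × 1/5 = 199.8ml
cream: 999.0 × 4/5 = 799.2ml
= 199.8ml and 799.2ml

199.8ml and 799.2ml


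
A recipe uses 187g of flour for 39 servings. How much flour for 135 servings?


Direct proportion: y/x = constant
k = 187/39 ≈ 4.7949
y₂ = k × 135 = 187 × 135 / 39 = 25245/39
≈ 647.31

647.31


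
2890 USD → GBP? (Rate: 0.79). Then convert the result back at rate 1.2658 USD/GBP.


Amount × rate = 2890 × 0.79 = 2283.10 GBP
Round-trip: 2283.10 × 1.2658 = 2889.95 USD
= 2283.10 GBP, then 2889.95 USD

2283.10 GBP, then 2889.95 USD


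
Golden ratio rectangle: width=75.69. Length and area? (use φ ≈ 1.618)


φ = (1 + √5) / 2 ≈ 1.618
Length = width × φ = 75.69 × 1.618 = 122.46642
≈ 122.47
Area = width × length = 75.69 × 122.46642 = 9269.4833298 ≈ 9269.48
= Length: 122.47, Area: 9269.48

Length: 122.47, Area: 9269.48


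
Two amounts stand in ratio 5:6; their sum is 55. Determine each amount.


Let A = 5k, B = 6k.
5k + 6k = 55
11k = 55 → k = 55/11 = 5
A = 5×5 = 25, B = 6×5 = 30
= A = 25, B = 30

A = 25, B = 30


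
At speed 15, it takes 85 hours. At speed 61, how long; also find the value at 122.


Inverse proportion: x × y = constant
k = 15 × 85 = 1275
At x=61: k/61 = 20.90
At x=122: k/122 = 10.45
= 20.90 and 10.45

20.90 and 10.45


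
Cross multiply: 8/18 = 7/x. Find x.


Cross multiply: 8 × x = 18 × 7
8x = 126
x = 126 / 8
= 15.75

15.75


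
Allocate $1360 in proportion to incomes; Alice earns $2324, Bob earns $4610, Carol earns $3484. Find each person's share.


Total income = 2324 + 4610 + 3484 = $10418
Alice: $1360 × 2324/10418 = $303.38
Bob: $1360 × 4610/10418 = $601.80
Carol: $1360 × 3484/10418 = $454.81
= Alice: $303.38, Bob: $601.80, Carol: $454.81

Alice: $303.38, Bob: $601.80, Carol: $454.81


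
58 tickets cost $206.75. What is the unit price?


Unit rate = total / quantity
= 206.75 / 58
= $3.56 per unit

$3.56 per unit


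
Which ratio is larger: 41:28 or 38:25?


41/28 = 1.4643
38/25 = 1.5200
1.4643 < 1.5200, so 41:28 is less
= 38:25

38:25


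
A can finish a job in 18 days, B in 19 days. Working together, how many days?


Rate of A = 1/18 per day
Rate of B = 1/19 per day
Combined rate = 1/18 + 1/19 = 37/342 ≈ 0.1082 per day
Days = 1 / combined rate = 342/37
≈ 9.24 days

9.24 days


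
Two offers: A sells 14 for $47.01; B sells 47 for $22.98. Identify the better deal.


Deal A: $47.01/14 = $3.3579/unit
Deal B: $22.98/47 = $0.4889/unit
B is cheaper per unit
= Deal B

Deal B


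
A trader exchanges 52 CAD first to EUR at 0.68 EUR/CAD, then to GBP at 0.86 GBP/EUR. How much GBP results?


Step 1: 52 CAD × 0.68 = 35.36 EUR
Step 2: 35.36 EUR × 0.86 = 30.41 GBP
Implied rate CAD→GBP = 0.68 × 0.86 = 0.5848
= 30.41 GBP

30.41 GBP


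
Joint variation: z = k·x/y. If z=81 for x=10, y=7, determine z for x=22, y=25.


z = k·x/y
Solve for k using the known point: k = z·y/x = 81×7/10 = 567/10 = 56.7000
Now evaluate at x=22, y=25:
z = k × 22 / 25 = (567 × 22) / (10 × 25) = 12474/250
= 49.8960

49.8960


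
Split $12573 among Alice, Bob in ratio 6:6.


Total parts = 6 + 6 = 12
Alice: 12573 × 6/12 = 6286.50
Bob: 12573 × 6/12 = 6286.50
= Alice: $6286.50, Bob: $6286.50

Alice: $6286.50, Bob: $6286.50


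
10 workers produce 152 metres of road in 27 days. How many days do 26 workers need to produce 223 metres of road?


Days ∝ work / workers, so d₂ = d₁ × (m₁/m₂) × (w₂/w₁)
Workers factor (inverse): 10/26 ≈ 0.3846
Work factor (direct): 223/152 ≈ 1.4671
d₂ = 27 × 10/26 × 223/152 = (27 × 10 × 223) / (26 × 152) = 60210/3952
≈ 15.24 days

15.24 days


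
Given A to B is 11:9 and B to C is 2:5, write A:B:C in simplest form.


Match B: multiply A:B by 2 → 22:18
Multiply B:C by 9 → 18:45
Combined: 22:18:45
GCD = 1
= 22:18:45

22:18:45


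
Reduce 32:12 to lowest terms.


GCD(32, 12) = 4
32/4 : 12/4
= 8:3

8:3


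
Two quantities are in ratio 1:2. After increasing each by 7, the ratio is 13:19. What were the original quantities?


Let A = 1k, B = 2k.
(1k + 7) / (2k + 7) = 13/19
Cross-multiply: 19(1k + 7) = 13(2k + 7)
19k + 133 = 26k + 91
19k - 26k = 91 - 133
-7k = -42
k = -42/-7 = 6
A = 1×6 = 6, B = 2×6 = 12
= A = 6, B = 12

A = 6, B = 12


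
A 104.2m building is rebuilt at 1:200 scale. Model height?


Model size = real / scale
= 104.2 / 200
= 0.5210 m

0.5210 m


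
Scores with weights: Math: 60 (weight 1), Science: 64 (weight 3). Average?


Numerator = 60×1 + 64×3
= 60 + 192
= 252
Total weight = 4
Weighted avg = 252/4
= 63.00

63.00


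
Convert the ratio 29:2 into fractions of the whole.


Total parts = 29 + 2 = 31
First part: 29/31 = 29/31
Second part: 2/31 = 2/31
= 29/31 and 2/31

29/31 and 2/31


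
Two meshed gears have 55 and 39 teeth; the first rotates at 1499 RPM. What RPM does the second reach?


Gear ratio = 55:39 = 55:39
RPM_B = RPM_A × (teeth_A / teeth_B)
= 1499 × (55/39)
= 2114.0 RPM

2114.0 RPM


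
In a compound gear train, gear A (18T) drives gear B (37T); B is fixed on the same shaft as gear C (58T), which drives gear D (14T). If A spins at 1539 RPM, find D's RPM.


Stage 1: RPM_B = RPM_A × t_A/t_B = 1539 × 18/37 = 27702/37 ≈ 748.70
B and C share a shaft → RPM_C = RPM_B
Stage 2: RPM_D = RPM_C × t_C/t_D = RPM_A × (t_A×t_C)/(t_B×t_D)
Overall ratio = (18×58)/(37×14) = 1044/518
RPM_D = 1539 × 1044/518 = 1606716/518
≈ 3101.77 RPM

3101.77 RPM


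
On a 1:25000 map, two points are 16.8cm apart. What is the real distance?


Real distance = map distance × scale
= 16.8cm × 25000
= 420000 cm = 4200.0 m
= 4.200 km

4.200 km


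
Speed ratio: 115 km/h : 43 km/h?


Ratio = 115:43
GCD = 1
Simplified = 115:43
Time ratio (same distance) = 43:115
Speed ratio = 115:43

115:43


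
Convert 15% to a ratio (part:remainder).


15% means 15 parts out of 100; remainder = 85
Part : remainder = 15:85
GCD = 5
= 3:17

3:17


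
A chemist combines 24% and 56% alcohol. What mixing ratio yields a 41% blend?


Let x parts of 24% mix with y parts of 56%.
24x + 56y = 41(x + y)
24x + 56y = 41x + 41y
x(24 - 41) = y(41 - 56)
x/y = (56 - 41)/(41 - 24) = 15/17
Simplify: 15:17
= 15:17

15:17


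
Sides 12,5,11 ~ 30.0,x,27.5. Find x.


Scale factor = 30.0/12 = 2.5
Missing side = 5 × 2.5
= 12.5

12.5


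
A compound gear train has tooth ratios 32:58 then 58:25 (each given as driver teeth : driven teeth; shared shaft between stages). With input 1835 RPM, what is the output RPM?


Stage 1: RPM_B = RPM_A × t_A/t_B = 1835 × 32/58 = 58720/58 ≈ 1012.41
B and C share a shaft → RPM_C = RPM_B
Stage 2: RPM_D = RPM_C × t_C/t_D = RPM_A × (t_A×t_C)/(t_B×t_D)
Overall ratio = (32×58)/(58×25) = 1856/1450
RPM_D = 1835 × 1856/1450 = 3405760/1450
= 2348.80 RPM

2348.80 RPM


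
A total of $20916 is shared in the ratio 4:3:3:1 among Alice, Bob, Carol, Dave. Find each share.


Total parts = 4 + 3 + 3 + 1 = 11
Alice: 20916 × 4/11 = 7605.82
Bob: 20916 × 3/11 = 5704.36
Carol: 20916 × 3/11 = 5704.36
Dave: 20916 × 1/11 = 1901.45
= Alice: $7605.82, Bob: $5704.36, Carol: $5704.36, Dave: $1901.45

Alice: $7605.82, Bob: $5704.36, Carol: $5704.36, Dave: $1901.45


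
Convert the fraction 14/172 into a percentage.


Percentage = (part / whole) × 100
= (14 / 172) × 100
≈ 8.14%

8.14%


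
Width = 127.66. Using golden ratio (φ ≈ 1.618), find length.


φ = (1 + √5) / 2 ≈ 1.618
Length = width × φ = 127.66 × 1.618 = 206.55388
≈ 206.55

206.55


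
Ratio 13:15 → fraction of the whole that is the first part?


Total parts = 13 + 15 = 28
First part: 13/28 = 13/28
= 13/28

13/28


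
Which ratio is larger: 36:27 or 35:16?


36/27 = 1.3333
35/16 = 2.1875
1.3333 < 2.1875, so 36:27 is less
= 35:16

35:16


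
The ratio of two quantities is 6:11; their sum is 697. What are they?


Let A = 6k, B = 11k.
6k + 11k = 697
17k = 697 → k = 697/17 = 41
A = 6×41 = 246, B = 11×41 = 451
= A = 246, B = 451

A = 246, B = 451


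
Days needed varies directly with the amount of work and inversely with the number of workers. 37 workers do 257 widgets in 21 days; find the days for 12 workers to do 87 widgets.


Days ∝ work / workers, so d₂ = d₁ × (m₁/m₂) × (w₂/w₁)
Workers factor (inverse): 37/12 ≈ 3.0833
Work factor (direct): 87/257 ≈ 0.3385
d₂ = 21 × 37/12 × 87/257 = (21 × 37 × 87) / (12 × 257) = 67599/3084
≈ 21.92 days

21.92 days


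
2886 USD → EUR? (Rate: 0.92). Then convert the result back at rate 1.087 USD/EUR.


Amount × rate = 2886 × 0.92 = 2655.12 EUR
Round-trip: 2655.12 × 1.087 = 2886.12 USD
= 2655.12 EUR, then 2886.12 USD

2655.12 EUR, then 2886.12 USD


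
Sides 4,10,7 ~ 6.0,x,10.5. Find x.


Scale factor = 6.0/4 = 1.5
Missing side = 10 × 1.5
= 15.0

15.0


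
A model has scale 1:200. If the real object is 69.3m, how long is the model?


Model size = real / scale
= 69.3 / 200
= 0.3465 m

0.3465 m


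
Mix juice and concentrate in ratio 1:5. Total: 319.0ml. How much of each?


Total parts = 1 + 5 = 6
juice: 319.0 × 1/6 = 53.2ml
concentrate: 319.0 × 5/6 = 265.8ml
= 53.2ml and 265.8ml

53.2ml and 265.8ml


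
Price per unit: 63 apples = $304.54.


Unit rate = total / quantity
= 304.54 / 63
= $4.83 per unit

$4.83 per unit


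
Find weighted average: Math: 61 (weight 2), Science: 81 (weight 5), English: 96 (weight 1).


Numerator = 61×2 + 81×5 + 96×1
= 122 + 405 + 96
= 623
Total weight = 8
Weighted avg = 623/8
= 77.88

77.88


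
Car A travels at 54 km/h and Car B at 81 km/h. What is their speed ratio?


Ratio = 54:81
GCD = 27
Simplified = 2:3
Time ratio (same distance) = 3:2
Speed ratio = 2:3

2:3


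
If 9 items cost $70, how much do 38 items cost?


Direct proportion: y/x = constant
k = 70/9 ≈ 7.7778
y₂ = k × 38 = 70 × 38 / 9 = 2660/9
≈ 295.56

295.56
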